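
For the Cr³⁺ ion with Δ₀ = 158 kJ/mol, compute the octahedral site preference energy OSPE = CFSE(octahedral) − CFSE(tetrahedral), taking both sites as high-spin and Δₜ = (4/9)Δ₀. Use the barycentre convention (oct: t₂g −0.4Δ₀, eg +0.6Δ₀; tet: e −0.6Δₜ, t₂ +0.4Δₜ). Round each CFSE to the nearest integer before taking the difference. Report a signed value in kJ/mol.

-134

Cr is in group 6, so Cr³⁺ is d³ (6 − 3 = 3).
Octahedral (high-spin): t₂g³ eg⁰, CFSE = 3(−0.4) + 0(+0.6) = -1.2Δ₀ = -1.2 × 158 = -190 kJ/mol.
Tetrahedral e² t₂¹ gives -0.8Δₜ = -0.8 × (4/9) × 158 = -56 kJ/mol.
OSPE = CFSE(oct) − CFSE(tet) = -190 − (-56) = -134 kJ/mol.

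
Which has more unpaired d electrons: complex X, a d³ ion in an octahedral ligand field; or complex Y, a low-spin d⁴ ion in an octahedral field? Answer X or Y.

X: For octahedral d³ the high- and low-spin configurations coincide; t₂g³ eg⁰ → 3 unpaired.
Y: t₂g⁴ eg⁰ → 2 unpaired.
So X has more unpaired electrons.

X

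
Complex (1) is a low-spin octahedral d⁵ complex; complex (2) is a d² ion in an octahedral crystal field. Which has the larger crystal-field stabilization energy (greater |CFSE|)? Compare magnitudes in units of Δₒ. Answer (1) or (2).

(1): t₂g⁵ eg⁰, CFSE = -2.0Δₒ.
(2): For octahedral d² the high- and low-spin configurations coincide; t2g^2 e_g^0, CFSE = -0.8Δₒ.
So (1) has the larger |CFSE|.

(1)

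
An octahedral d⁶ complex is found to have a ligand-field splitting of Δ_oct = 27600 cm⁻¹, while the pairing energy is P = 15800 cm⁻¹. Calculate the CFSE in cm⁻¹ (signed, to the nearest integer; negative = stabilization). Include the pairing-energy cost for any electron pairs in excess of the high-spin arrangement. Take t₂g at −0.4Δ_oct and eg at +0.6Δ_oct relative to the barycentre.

-34640

Here Δ_oct > P (27600 > 15800), so the low-spin state is favoured.
That gives t₂g⁶ eg⁰.
Orbital CFSE = -2.4Δ_oct = -2.4 × 27600 = -66240 cm⁻¹.
Excess pairs vs high-spin: 3 − 1 = 2; pairing cost = +31600 cm⁻¹.
Net CFSE = -66240 + 31600 = -34640 cm⁻¹.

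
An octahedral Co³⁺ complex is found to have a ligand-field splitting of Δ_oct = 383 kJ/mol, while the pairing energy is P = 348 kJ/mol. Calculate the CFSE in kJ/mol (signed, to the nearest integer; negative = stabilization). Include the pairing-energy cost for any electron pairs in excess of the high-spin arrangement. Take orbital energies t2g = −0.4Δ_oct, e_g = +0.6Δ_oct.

Co is in group 9, so Co³⁺ is d⁶ (9 − 3 = 6).
Δ_oct > P, so pairing is preferred: the ground state is low-spin.
Configuration: t2g^6 e_g^0.
Orbital CFSE = -2.4Δ_oct = -2.4 × 383 = -919 kJ/mol.
Excess pairs vs high-spin: 3 − 1 = 2; pairing cost = +696 kJ/mol.
Net CFSE = -919 + 696 = -223 kJ/mol.

-223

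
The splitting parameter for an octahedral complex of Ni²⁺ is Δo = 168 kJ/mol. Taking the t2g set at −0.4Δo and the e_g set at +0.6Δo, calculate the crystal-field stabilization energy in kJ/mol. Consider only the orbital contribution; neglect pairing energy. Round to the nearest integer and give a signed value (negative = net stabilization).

-202

Ni²⁺: group 10, so d-count = 10 − 2 = 8.
The d⁸ electrons fill as t2g^6 e_g^2.
The orbital stabilization is -1.2Δo = -1.2 × 168 = -202 kJ/mol.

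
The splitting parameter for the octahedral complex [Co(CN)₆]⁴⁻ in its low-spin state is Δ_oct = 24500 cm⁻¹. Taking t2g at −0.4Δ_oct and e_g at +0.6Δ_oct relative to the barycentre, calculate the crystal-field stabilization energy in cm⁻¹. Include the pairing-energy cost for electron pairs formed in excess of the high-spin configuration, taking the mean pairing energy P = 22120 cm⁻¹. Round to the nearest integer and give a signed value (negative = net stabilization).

-21980

Each CN⁻ contributes -1; 6 × (-1) = -6. With overall charge -4, Co is in the +2 oxidation state.
Co²⁺: group 9, so d-count = 9 − 2 = 7.
Electron filling gives t2g^6 e_g^1.
The orbital stabilization is -1.8Δ_oct = -1.8 × 24500 = -44100 cm⁻¹.
Pairing penalty: 3 pairs vs 2 in the high-spin reference → 1 extra × P = 22120 cm⁻¹.
Overall CFSE = -44100 + 22120 = -21980 cm⁻¹.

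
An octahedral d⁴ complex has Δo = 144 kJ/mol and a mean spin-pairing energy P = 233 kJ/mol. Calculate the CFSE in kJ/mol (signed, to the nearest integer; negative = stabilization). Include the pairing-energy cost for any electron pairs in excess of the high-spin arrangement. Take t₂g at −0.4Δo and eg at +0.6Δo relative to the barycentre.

-86

Δo < P, so pairing is avoided: the ground state is high-spin.
Filling d⁴ accordingly: t₂g³ eg¹.
Orbital CFSE = -0.6Δo = -0.6 × 144 = -86 kJ/mol.
High-spin has no excess pairs, so no pairing correction applies.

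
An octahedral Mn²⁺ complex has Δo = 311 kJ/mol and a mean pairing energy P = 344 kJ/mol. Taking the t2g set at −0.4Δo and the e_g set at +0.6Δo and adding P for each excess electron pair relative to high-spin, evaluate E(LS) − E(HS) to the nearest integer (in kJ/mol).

66

Mn is in group 7, so Mn²⁺ is d⁵ (7 − 2 = 5).
High-spin d⁵ fills as t2g^3 e_g^2 with CFSE 3(−0.4) + 2(+0.6) = 0.0Δo = 0 kJ/mol.
Low-spin t2g^5 e_g^0 gives -2.0Δo = -622 kJ/mol, but forming 2 extra pairs costs 2P = 688 kJ/mol, so E(LS) = -622 + 688 = 66 kJ/mol.
The difference is 66 − (0) = 66 kJ/mol, so high-spin lies lower.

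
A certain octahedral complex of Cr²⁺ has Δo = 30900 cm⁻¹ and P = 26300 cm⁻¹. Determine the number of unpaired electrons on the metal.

Cr²⁺: group 6, so d-count = 6 − 2 = 4.
Since Δo = 30900 cm⁻¹ > P = 26300 cm⁻¹, the complex adopts the low-spin configuration.
Filling d⁴ accordingly: t₂g⁴ eg⁰.
Unpaired electrons: 2.

2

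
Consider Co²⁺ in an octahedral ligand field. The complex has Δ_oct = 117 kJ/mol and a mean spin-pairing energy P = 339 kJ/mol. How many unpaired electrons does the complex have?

Group 9 minus oxidation state +2 gives a d⁷ configuration for Co²⁺.
Δ_oct < P, so pairing is avoided: the ground state is high-spin.
Filling d⁷ accordingly: t₂g⁵ eg².
Unpaired electrons: 3.

3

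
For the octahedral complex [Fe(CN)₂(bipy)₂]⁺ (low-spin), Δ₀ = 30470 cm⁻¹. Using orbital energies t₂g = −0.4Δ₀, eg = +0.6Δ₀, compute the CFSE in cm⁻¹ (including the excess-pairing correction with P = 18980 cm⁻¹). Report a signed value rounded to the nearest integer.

-22980

Ligand charges: 2×(-1) from CN⁻ and 2×(+0) from bipy sum to -2; with overall charge +1, Fe is +3.
Fe sits in group 8; removing 3 electrons leaves Fe³⁺ with 8 − 3 = 5 d electrons.
Configuration: t₂g⁵ eg⁰.
CFSE(orbital) = 5×(-0.4Δ₀) + 0×(0.6Δ₀) = -2.0Δ₀; with Δ₀ = 30470 cm⁻¹ that is -60940 cm⁻¹.
High-spin d⁵ would be t₂g³ eg² with 0 pairs; low-spin has 2, so 2 excess pairs cost +2P = +37960 cm⁻¹.
Net CFSE = -60940 + 37960 = -22980 cm⁻¹.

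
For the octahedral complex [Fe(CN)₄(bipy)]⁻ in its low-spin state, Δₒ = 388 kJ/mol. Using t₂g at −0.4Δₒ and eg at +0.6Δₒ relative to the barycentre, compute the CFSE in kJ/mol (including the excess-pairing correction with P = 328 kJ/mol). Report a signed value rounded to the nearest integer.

Ligand charges: 4×(-1) from CN⁻ and 1×(+0) from bipy sum to -4; with overall charge -1, Fe is +3.
Group 8 minus oxidation state +3 gives a d⁵ configuration for Fe³⁺.
Electron filling gives t₂g⁵ eg⁰.
The orbital stabilization is -2.0Δₒ = -2.0 × 388 = -776 kJ/mol.
Pairing penalty: 2 pairs vs 0 in the high-spin reference → 2 extra × P = 656 kJ/mol.
Net CFSE = -776 + 656 = -120 kJ/mol.

-120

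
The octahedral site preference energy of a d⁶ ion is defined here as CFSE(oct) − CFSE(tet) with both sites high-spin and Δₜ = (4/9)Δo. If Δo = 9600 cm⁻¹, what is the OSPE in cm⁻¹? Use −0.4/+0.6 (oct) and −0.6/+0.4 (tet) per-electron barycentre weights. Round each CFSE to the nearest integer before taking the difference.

In an octahedral site d⁶ (HS) is t₂g⁴ eg², giving CFSE(oct) = -0.4Δo = -3840 cm⁻¹.
Tetrahedral: e³ t₂³, CFSE = 3(−0.6) + 3(+0.4) = -0.6Δₜ = -0.6 × (4/9) × 9600 = -2560 cm⁻¹.
Subtracting, OSPE = -3840 − (-2560) = -1280 cm⁻¹.

-1280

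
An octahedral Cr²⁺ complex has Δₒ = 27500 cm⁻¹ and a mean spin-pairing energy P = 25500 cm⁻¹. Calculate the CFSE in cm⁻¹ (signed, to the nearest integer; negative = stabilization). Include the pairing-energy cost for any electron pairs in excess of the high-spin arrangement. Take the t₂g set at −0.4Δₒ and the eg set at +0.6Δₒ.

-18500

Group 6 minus oxidation state +2 gives a d⁴ configuration for Cr²⁺.
Δₒ > P, so pairing is preferred: the ground state is low-spin.
Configuration: t₂g⁴ eg⁰.
Orbital CFSE = -1.6Δₒ = -1.6 × 27500 = -44000 cm⁻¹.
Excess pairs vs high-spin: 1 − 0 = 1; pairing cost = +25500 cm⁻¹.
Net CFSE = -44000 + 25500 = -18500 cm⁻¹.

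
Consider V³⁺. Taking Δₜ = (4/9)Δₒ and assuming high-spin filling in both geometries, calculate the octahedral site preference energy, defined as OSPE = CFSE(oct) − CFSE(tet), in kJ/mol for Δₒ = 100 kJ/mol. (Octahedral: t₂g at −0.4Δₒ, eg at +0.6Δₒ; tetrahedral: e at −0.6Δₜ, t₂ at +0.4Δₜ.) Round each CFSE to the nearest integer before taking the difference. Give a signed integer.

-27

V is in group 5, so V³⁺ is d² (5 − 3 = 2).
Octahedral high-spin t2g^2 e_g^0: CFSE = -0.8 × 100 = -80 kJ/mol.
Tetrahedral e^2 t2^0 gives -1.2Δₜ = -1.2 × (4/9) × 100 = -53 kJ/mol.
OSPE = CFSE(oct) − CFSE(tet) = -80 − (-53) = -27 kJ/mol.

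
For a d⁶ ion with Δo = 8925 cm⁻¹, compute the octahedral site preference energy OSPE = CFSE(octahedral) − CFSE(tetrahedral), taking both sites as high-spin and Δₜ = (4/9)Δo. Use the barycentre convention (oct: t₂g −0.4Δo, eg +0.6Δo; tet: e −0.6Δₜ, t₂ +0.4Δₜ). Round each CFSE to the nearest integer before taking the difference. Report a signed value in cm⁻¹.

In an octahedral site d⁶ (HS) is t₂g⁴ eg², giving CFSE(oct) = -0.4Δo = -3570 cm⁻¹.
Tetrahedral: e³ t₂³, CFSE = 3(−0.6) + 3(+0.4) = -0.6Δₜ = -0.6 × (4/9) × 8925 = -2380 cm⁻¹.
OSPE = CFSE(oct) − CFSE(tet) = -3570 − (-2380) = -1190 cm⁻¹.

-1190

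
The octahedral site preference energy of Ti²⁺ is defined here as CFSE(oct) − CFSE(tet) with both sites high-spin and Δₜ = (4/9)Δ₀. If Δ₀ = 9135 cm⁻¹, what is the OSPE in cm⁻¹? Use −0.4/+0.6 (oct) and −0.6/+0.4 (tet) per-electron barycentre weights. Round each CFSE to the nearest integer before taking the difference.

Ti sits in group 4; removing 2 electrons leaves Ti²⁺ with 4 − 2 = 2 d electrons.
In an octahedral site d² (HS) is t2g^2 e_g^0, giving CFSE(oct) = -0.8Δ₀ = -7308 cm⁻¹.
Tetrahedral e^2 t2^0 gives -1.2Δₜ = -1.2 × (4/9) × 9135 = -4872 cm⁻¹.
OSPE = CFSE(oct) − CFSE(tet) = -7308 − (-4872) = -2436 cm⁻¹.

-2436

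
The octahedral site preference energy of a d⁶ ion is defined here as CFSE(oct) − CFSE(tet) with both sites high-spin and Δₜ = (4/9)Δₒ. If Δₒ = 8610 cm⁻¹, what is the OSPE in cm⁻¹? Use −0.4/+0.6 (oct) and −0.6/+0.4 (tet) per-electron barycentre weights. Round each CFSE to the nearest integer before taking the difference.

Octahedral high-spin t₂g⁴ eg²: CFSE = -0.4 × 8610 = -3444 cm⁻¹.
Tetrahedral: e³ t₂³, CFSE = 3(−0.6) + 3(+0.4) = -0.6Δₜ = -0.6 × (4/9) × 8610 = -2296 cm⁻¹.
OSPE = CFSE(oct) − CFSE(tet) = -3444 − (-2296) = -1148 cm⁻¹.

-1148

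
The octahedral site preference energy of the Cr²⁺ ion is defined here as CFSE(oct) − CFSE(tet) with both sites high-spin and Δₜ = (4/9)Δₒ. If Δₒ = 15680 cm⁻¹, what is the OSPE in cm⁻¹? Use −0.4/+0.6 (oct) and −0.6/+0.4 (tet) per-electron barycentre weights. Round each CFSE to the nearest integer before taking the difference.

-6620

Cr is in group 6, so Cr²⁺ is d⁴ (6 − 2 = 4).
In an octahedral site d⁴ (HS) is t₂g³ eg¹, giving CFSE(oct) = -0.6Δₒ = -9408 cm⁻¹.
In a tetrahedral site the filling is e² t₂²: CFSE(tet) = -0.4Δₜ = -0.4 × (4/9)(15680) = -2788 cm⁻¹.
Subtracting, OSPE = -9408 − (-2788) = -6620 cm⁻¹.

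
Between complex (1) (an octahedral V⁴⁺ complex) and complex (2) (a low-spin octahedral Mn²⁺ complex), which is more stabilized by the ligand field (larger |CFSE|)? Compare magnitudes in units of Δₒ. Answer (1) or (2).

(1): V sits in group 5; removing 4 electrons leaves V⁴⁺ with 5 − 4 = 1 d electrons; t2g^1 e_g^0, CFSE = -0.4Δₒ.
(2): Mn sits in group 7; removing 2 electrons leaves Mn²⁺ with 7 − 2 = 5 d electrons; t2g^5 e_g^0, CFSE = -2.0Δₒ.
So (2) has the larger |CFSE|.

(2)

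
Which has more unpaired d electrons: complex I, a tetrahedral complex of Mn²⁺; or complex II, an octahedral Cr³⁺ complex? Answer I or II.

I

I: Mn sits in group 7; removing 2 electrons leaves Mn²⁺ with 7 − 2 = 5 d electrons; Tetrahedral splitting is small, so the complex is high-spin; e² t₂³ → 5 unpaired.
II: Cr sits in group 6; removing 3 electrons leaves Cr³⁺ with 6 − 3 = 3 d electrons; t₂g³ eg⁰ → 3 unpaired.
So I has more unpaired electrons.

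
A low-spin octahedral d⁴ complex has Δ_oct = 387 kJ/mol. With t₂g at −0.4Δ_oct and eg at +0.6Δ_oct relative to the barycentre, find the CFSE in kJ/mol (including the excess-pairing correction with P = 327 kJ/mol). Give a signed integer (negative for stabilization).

Electron filling gives t₂g⁴ eg⁰.
The orbital stabilization is -1.6Δ_oct = -1.6 × 387 = -619 kJ/mol.
Pairing penalty: 1 pair vs 0 in the high-spin reference → 1 extra × P = 327 kJ/mol.
Combining: -619 + 327 = -292 kJ/mol.

-292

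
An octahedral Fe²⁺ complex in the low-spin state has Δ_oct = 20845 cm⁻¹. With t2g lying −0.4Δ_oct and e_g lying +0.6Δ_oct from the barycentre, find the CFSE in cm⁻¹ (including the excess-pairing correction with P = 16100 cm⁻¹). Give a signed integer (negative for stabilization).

Group 8 minus oxidation state +2 gives a d⁶ configuration for Fe²⁺.
Electron filling gives t2g^6 e_g^0.
Orbital CFSE = 6(-0.4) + 0(0.6) = -2.4Δ_oct = -2.4 × 20845 = -50028 cm⁻¹.
Pairing penalty: 3 pairs vs 1 in the high-spin reference → 2 extra × P = 32200 cm⁻¹.
Combining: -50028 + 32200 = -17828 cm⁻¹.

-17828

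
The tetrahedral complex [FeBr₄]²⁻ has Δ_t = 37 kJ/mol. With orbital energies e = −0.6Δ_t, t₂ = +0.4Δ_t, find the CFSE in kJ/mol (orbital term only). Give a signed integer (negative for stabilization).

Each Br⁻ contributes -1; 4 × (-1) = -4. With overall charge -2, Fe is in the +2 oxidation state.
Fe sits in group 8; removing 2 electrons leaves Fe²⁺ with 8 − 2 = 6 d electrons.
With tetrahedral geometry the complex is necessarily high-spin.
Configuration: e³ t₂³.
CFSE(orbital) = 3×(-0.6Δ_t) + 3×(0.4Δ_t) = -0.6Δ_t; with Δ_t = 37 kJ/mol that is -22 kJ/mol.

-22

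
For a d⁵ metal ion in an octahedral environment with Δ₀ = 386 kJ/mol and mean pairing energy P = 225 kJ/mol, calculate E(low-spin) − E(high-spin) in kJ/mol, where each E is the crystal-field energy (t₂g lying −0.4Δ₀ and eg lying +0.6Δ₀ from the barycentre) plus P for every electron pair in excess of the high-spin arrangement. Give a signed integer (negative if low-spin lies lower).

-322

In the high-spin limit (t₂g³ eg²) the orbital term is 0.0Δ₀ = 0 kJ/mol, with no excess pairing.
Low-spin: t₂g⁵ eg⁰, orbital CFSE = -2.0Δ₀ = -772 kJ/mol; plus 2 excess pairs × P = +450 kJ/mol; total -322 kJ/mol.
E(LS) − E(HS) = -322 − (0) = -322 kJ/mol.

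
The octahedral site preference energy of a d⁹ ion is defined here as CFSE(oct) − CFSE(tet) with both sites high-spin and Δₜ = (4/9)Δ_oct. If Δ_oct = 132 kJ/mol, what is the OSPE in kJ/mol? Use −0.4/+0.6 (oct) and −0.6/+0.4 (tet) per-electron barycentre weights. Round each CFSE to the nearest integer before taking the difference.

Octahedral (high-spin): t₂g⁶ eg³, CFSE = 6(−0.4) + 3(+0.6) = -0.6Δ_oct = -0.6 × 132 = -79 kJ/mol.
Tetrahedral: e⁴ t₂⁵, CFSE = 4(−0.6) + 5(+0.4) = -0.4Δₜ = -0.4 × (4/9) × 132 = -23 kJ/mol.
OSPE = -79 − (-23) = -56 kJ/mol.

-56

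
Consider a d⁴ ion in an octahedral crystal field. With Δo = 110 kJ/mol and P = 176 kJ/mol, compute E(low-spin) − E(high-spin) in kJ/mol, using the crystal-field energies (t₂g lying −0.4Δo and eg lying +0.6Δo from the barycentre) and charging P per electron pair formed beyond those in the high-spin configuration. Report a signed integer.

In the high-spin limit (t₂g³ eg¹) the orbital term is -0.6Δo = -66 kJ/mol, with no excess pairing.
Low-spin: t₂g⁴ eg⁰, orbital CFSE = -1.6Δo = -176 kJ/mol; plus 1 excess pair × P = +176 kJ/mol; total 0 kJ/mol.
The difference is 0 − (-66) = 66 kJ/mol, so high-spin lies lower.

66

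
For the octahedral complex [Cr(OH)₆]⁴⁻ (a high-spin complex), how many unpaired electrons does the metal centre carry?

Each OH⁻ contributes -1; 6 × (-1) = -6. With overall charge -4, Cr is in the +2 oxidation state.
Cr sits in group 6; removing 2 electrons leaves Cr²⁺ with 6 − 2 = 4 d electrons.
Configuration: t₂g³ eg¹, giving 4 unpaired electrons.

4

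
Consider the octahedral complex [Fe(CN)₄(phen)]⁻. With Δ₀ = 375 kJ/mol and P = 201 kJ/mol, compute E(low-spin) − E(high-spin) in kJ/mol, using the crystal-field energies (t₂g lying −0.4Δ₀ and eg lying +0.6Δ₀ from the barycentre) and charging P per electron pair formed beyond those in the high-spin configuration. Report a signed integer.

Ligand charges: 4×(-1) from CN⁻ and 1×(+0) from phen sum to -4; with overall charge -1, Fe is +3.
Fe is in group 8, so Fe³⁺ is d⁵ (8 − 3 = 5).
High-spin d⁵ fills as t₂g³ eg² with CFSE 3(−0.4) + 2(+0.6) = 0.0Δ₀ = 0 kJ/mol.
Low-spin: t₂g⁵ eg⁰, orbital CFSE = -2.0Δ₀ = -750 kJ/mol; plus 2 excess pairs × P = +402 kJ/mol; total -348 kJ/mol.
Thus E(LS) − E(HS) = -348 kJ/mol.

-348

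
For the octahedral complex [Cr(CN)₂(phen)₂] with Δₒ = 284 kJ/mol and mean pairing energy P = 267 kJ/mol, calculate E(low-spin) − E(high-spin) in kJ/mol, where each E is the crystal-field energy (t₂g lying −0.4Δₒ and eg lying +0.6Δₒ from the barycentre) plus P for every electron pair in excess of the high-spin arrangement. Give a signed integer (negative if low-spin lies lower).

Ligand charges: 2×(-1) from CN⁻ and 2×(+0) from phen sum to -2; with overall charge +0, Cr is +2.
Group 6 minus oxidation state +2 gives a d⁴ configuration for Cr²⁺.
High-spin d⁴ fills as t₂g³ eg¹ with CFSE 3(−0.4) + 1(+0.6) = -0.6Δₒ = -170 kJ/mol.
For low-spin the configuration is t₂g⁴ eg⁰: orbital energy -1.6 × 284 = -454 kJ/mol, and 1 additional pair relative to high-spin adds 267 kJ/mol, giving -187 kJ/mol.
Thus E(LS) − E(HS) = -17 kJ/mol.

-17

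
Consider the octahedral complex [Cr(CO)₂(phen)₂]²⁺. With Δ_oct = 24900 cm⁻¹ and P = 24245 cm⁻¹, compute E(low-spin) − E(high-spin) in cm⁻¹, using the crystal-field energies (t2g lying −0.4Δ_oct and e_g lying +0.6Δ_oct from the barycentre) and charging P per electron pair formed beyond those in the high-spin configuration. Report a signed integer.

-655

Ligand charges: 2×(+0) from CO and 2×(+0) from phen sum to +0; with overall charge +2, Cr is +2.
Cr is in group 6, so Cr²⁺ is d⁴ (6 − 2 = 4).
High-spin d⁴ fills as t2g^3 e_g^1 with CFSE 3(−0.4) + 1(+0.6) = -0.6Δ_oct = -14940 cm⁻¹.
For low-spin the configuration is t2g^4 e_g^0: orbital energy -1.6 × 24900 = -39840 cm⁻¹, and 1 additional pair relative to high-spin adds 24245 cm⁻¹, giving -15595 cm⁻¹.
E(LS) − E(HS) = -15595 − (-14940) = -655 cm⁻¹.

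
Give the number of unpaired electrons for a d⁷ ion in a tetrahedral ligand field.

3

Tetrahedral fields are weak (Δₜ ≈ 4/9 Δₒ), so electrons fill high-spin.
Configuration: e⁴ t₂³, giving 3 unpaired electrons.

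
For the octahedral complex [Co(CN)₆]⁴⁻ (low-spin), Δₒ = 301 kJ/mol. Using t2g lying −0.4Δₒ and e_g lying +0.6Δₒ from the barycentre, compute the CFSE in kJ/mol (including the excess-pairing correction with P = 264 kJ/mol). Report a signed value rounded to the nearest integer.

-278

Each CN⁻ contributes -1; 6 × (-1) = -6. With overall charge -4, Co is in the +2 oxidation state.
Co is in group 9, so Co²⁺ is d⁷ (9 − 2 = 7).
Electron filling gives t2g^6 e_g^1.
The orbital stabilization is -1.8Δₒ = -1.8 × 301 = -542 kJ/mol.
Pairing penalty: 3 pairs vs 2 in the high-spin reference → 1 extra × P = 264 kJ/mol.
Net CFSE = -542 + 264 = -278 kJ/mol.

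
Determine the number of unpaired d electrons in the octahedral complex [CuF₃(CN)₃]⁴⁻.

Ligand charges: 3×(-1) from F⁻ and 3×(-1) from CN⁻ sum to -6; with overall charge -4, Cu is +2.
Group 11 minus oxidation state +2 gives a d⁹ configuration for Cu²⁺.
Configuration: t2g^6 e_g^3, giving 1 unpaired electron.

1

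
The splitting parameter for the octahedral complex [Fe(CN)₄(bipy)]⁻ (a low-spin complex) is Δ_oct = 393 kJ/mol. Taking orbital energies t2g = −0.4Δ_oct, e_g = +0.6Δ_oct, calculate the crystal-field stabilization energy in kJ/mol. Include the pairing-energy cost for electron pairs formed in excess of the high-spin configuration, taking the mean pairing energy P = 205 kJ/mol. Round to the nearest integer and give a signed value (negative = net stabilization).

Ligand charges: 4×(-1) from CN⁻ and 1×(+0) from bipy sum to -4; with overall charge -1, Fe is +3.
Fe is in group 8, so Fe³⁺ is d⁵ (8 − 3 = 5).
Configuration: t2g^5 e_g^0.
Orbital CFSE = 5(-0.4) + 0(0.6) = -2.0Δ_oct = -2.0 × 393 = -786 kJ/mol.
Relative to high-spin t2g^3 e_g^2 (0 paired), the low-spin configuration has 2 additional pairs, contributing +2 × 205 = +410 kJ/mol.
Net CFSE = -786 + 410 = -376 kJ/mol.

-376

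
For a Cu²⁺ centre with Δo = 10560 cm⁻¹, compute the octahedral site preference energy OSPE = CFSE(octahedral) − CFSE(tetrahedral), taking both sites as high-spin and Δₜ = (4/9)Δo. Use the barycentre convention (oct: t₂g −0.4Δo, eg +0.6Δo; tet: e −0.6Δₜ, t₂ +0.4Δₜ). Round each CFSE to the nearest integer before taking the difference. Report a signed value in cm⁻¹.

-4459

Cu sits in group 11; removing 2 electrons leaves Cu²⁺ with 11 − 2 = 9 d electrons.
In an octahedral site d⁹ (HS) is t2g^6 e_g^3, giving CFSE(oct) = -0.6Δo = -6336 cm⁻¹.
Tetrahedral: e^4 t2^5, CFSE = 4(−0.6) + 5(+0.4) = -0.4Δₜ = -0.4 × (4/9) × 10560 = -1877 cm⁻¹.
OSPE = CFSE(oct) − CFSE(tet) = -6336 − (-1877) = -4459 cm⁻¹.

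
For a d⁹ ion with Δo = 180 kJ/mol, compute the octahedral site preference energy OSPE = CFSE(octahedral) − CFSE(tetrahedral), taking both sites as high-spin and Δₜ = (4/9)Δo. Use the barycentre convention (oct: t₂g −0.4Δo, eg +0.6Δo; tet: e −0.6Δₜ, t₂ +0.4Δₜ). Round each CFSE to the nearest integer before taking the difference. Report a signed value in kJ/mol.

-76

Octahedral high-spin t₂g⁶ eg³: CFSE = -0.6 × 180 = -108 kJ/mol.
In a tetrahedral site the filling is e⁴ t₂⁵: CFSE(tet) = -0.4Δₜ = -0.4 × (4/9)(180) = -32 kJ/mol.
OSPE = CFSE(oct) − CFSE(tet) = -108 − (-32) = -76 kJ/mol.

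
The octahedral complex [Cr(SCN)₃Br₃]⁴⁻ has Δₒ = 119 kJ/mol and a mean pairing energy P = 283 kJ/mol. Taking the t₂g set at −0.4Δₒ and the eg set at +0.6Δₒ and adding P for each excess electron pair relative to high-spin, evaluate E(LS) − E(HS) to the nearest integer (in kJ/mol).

164

Ligand charges: 3×(-1) from SCN⁻ and 3×(-1) from Br⁻ sum to -6; with overall charge -4, Cr is +2.
Cr sits in group 6; removing 2 electrons leaves Cr²⁺ with 6 − 2 = 4 d electrons.
In the high-spin limit (t₂g³ eg¹) the orbital term is -0.6Δₒ = -71 kJ/mol, with no excess pairing.
Low-spin: t₂g⁴ eg⁰, orbital CFSE = -1.6Δₒ = -190 kJ/mol; plus 1 excess pair × P = +283 kJ/mol; total 93 kJ/mol.
Thus E(LS) − E(HS) = 164 kJ/mol.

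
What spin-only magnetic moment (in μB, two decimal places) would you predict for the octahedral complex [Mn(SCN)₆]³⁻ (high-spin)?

4.90 μB

Each SCN⁻ contributes -1; 6 × (-1) = -6. With overall charge -3, Mn is in the +3 oxidation state.
Mn sits in group 7; removing 3 electrons leaves Mn³⁺ with 7 − 3 = 4 d electrons.
Configuration: t₂g³ eg¹ → 4 unpaired electrons.
μ(spin-only) = √[4(4+2)] = √24 ≈ 4.90 μB.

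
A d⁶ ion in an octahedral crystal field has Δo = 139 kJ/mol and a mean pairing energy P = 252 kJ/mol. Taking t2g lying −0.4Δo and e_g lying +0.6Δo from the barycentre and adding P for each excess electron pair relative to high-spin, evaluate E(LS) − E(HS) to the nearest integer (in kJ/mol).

226

In the high-spin limit (t2g^4 e_g^2) the orbital term is -0.4Δo = -56 kJ/mol, with no excess pairing.
Low-spin t2g^6 e_g^0 gives -2.4Δo = -334 kJ/mol, but forming 2 extra pairs costs 2P = 504 kJ/mol, so E(LS) = -334 + 504 = 170 kJ/mol.
E(LS) − E(HS) = 170 − (-56) = 226 kJ/mol.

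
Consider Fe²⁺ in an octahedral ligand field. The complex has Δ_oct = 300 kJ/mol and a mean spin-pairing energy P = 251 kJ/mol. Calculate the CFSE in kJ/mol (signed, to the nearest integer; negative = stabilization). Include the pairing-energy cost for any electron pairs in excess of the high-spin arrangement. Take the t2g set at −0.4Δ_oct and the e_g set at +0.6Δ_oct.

Fe is in group 8, so Fe²⁺ is d⁶ (8 − 2 = 6).
Δ_oct > P, so pairing is preferred: the ground state is low-spin.
Filling d⁶ accordingly: t2g^6 e_g^0.
Orbital CFSE = -2.4Δ_oct = -2.4 × 300 = -720 kJ/mol.
Excess pairs vs high-spin: 3 − 1 = 2; pairing cost = +502 kJ/mol.
Net CFSE = -720 + 502 = -218 kJ/mol.

-218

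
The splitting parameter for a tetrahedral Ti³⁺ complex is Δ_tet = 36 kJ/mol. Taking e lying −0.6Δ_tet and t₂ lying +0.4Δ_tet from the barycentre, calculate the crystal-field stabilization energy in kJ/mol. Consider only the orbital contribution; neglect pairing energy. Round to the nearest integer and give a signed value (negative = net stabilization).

Ti³⁺: group 4, so d-count = 4 − 3 = 1.
Tetrahedral splitting is small, so the complex is high-spin.
Electron filling gives e¹ t₂⁰.
The orbital stabilization is -0.6Δ_tet = -0.6 × 36 = -22 kJ/mol.

-22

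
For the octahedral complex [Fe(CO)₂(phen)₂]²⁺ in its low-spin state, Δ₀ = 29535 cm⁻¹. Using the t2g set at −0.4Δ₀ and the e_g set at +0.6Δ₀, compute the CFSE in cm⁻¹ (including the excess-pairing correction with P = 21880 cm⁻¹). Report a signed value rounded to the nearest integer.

-27124

Ligand charges: 2×(+0) from CO and 2×(+0) from phen sum to +0; with overall charge +2, Fe is +2.
Fe is in group 8, so Fe²⁺ is d⁶ (8 − 2 = 6).
Configuration: t2g^6 e_g^0.
Orbital CFSE = 6(-0.4) + 0(0.6) = -2.4Δ₀ = -2.4 × 29535 = -70884 cm⁻¹.
High-spin d⁶ would be t2g^4 e_g^2 with 1 pair; low-spin has 3, so 2 excess pairs cost +2P = +43760 cm⁻¹.
Overall CFSE = -70884 + 43760 = -27124 cm⁻¹.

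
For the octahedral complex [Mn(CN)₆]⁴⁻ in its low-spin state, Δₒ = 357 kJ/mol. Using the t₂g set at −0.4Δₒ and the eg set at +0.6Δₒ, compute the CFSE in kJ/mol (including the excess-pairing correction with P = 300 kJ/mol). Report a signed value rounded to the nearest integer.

-114

Each CN⁻ contributes -1; 6 × (-1) = -6. With overall charge -4, Mn is in the +2 oxidation state.
Mn²⁺: group 7, so d-count = 7 − 2 = 5.
The d⁵ electrons fill as t₂g⁵ eg⁰.
Orbital CFSE = 5(-0.4) + 0(0.6) = -2.0Δₒ = -2.0 × 357 = -714 kJ/mol.
High-spin d⁵ would be t₂g³ eg² with 0 pairs; low-spin has 2, so 2 excess pairs cost +2P = +600 kJ/mol.
Overall CFSE = -714 + 600 = -114 kJ/mol.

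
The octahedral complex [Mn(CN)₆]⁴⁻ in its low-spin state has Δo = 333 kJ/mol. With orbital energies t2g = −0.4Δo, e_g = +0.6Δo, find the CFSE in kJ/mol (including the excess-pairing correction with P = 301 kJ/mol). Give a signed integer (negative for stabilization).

Each CN⁻ contributes -1; 6 × (-1) = -6. With overall charge -4, Mn is in the +2 oxidation state.
Mn is in group 7, so Mn²⁺ is d⁵ (7 − 2 = 5).
The d⁵ electrons fill as t2g^5 e_g^0.
The orbital stabilization is -2.0Δo = -2.0 × 333 = -666 kJ/mol.
Pairing penalty: 2 pairs vs 0 in the high-spin reference → 2 extra × P = 602 kJ/mol.
Overall CFSE = -666 + 602 = -64 kJ/mol.

-64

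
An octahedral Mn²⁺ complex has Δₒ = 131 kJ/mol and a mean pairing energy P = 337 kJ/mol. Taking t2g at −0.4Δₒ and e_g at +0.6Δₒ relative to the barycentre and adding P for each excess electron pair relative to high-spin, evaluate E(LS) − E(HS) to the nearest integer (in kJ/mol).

412

Group 7 minus oxidation state +2 gives a d⁵ configuration for Mn²⁺.
In the high-spin limit (t2g^3 e_g^2) the orbital term is 0.0Δₒ = 0 kJ/mol, with no excess pairing.
Low-spin t2g^5 e_g^0 gives -2.0Δₒ = -262 kJ/mol, but forming 2 extra pairs costs 2P = 674 kJ/mol, so E(LS) = -262 + 674 = 412 kJ/mol.
Thus E(LS) − E(HS) = 412 kJ/mol.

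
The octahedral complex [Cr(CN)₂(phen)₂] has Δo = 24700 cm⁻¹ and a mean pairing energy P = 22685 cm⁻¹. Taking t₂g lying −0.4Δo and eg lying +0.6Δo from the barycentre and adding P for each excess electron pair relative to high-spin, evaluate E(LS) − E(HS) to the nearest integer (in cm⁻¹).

-2015

Ligand charges: 2×(-1) from CN⁻ and 2×(+0) from phen sum to -2; with overall charge +0, Cr is +2.
Group 6 minus oxidation state +2 gives a d⁴ configuration for Cr²⁺.
High-spin d⁴ fills as t₂g³ eg¹ with CFSE 3(−0.4) + 1(+0.6) = -0.6Δo = -14820 cm⁻¹.
For low-spin the configuration is t₂g⁴ eg⁰: orbital energy -1.6 × 24700 = -39520 cm⁻¹, and 1 additional pair relative to high-spin adds 22685 cm⁻¹, giving -16835 cm⁻¹.
The difference is -16835 − (-14820) = -2015 cm⁻¹, so low-spin lies lower.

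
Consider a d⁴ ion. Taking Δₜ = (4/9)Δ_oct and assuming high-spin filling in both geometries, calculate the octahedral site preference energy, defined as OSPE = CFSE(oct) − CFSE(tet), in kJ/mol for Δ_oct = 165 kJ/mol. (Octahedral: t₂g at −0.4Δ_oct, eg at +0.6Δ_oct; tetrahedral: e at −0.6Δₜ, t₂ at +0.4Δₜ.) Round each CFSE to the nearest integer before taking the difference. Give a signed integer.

-70

In an octahedral site d⁴ (HS) is t₂g³ eg¹, giving CFSE(oct) = -0.6Δ_oct = -99 kJ/mol.
Tetrahedral: e² t₂², CFSE = 2(−0.6) + 2(+0.4) = -0.4Δₜ = -0.4 × (4/9) × 165 = -29 kJ/mol.
Subtracting, OSPE = -99 − (-29) = -70 kJ/mol.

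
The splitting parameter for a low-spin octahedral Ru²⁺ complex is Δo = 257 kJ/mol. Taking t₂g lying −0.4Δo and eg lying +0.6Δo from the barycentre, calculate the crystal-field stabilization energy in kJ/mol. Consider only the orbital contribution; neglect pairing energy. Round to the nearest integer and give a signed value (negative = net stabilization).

Group 8 minus oxidation state +2 gives a d⁶ configuration for Ru²⁺.
Electron filling gives t₂g⁶ eg⁰.
CFSE(orbital) = 6×(-0.4Δo) + 0×(0.6Δo) = -2.4Δo; with Δo = 257 kJ/mol that is -617 kJ/mol.

-617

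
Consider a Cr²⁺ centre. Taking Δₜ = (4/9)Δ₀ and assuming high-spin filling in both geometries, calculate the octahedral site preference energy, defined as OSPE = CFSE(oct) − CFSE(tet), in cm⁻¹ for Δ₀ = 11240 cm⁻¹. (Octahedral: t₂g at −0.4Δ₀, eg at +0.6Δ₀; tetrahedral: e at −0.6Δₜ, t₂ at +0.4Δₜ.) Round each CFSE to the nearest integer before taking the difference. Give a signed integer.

Group 6 minus oxidation state +2 gives a d⁴ configuration for Cr²⁺.
In an octahedral site d⁴ (HS) is t2g^3 e_g^1, giving CFSE(oct) = -0.6Δ₀ = -6744 cm⁻¹.
In a tetrahedral site the filling is e^2 t2^2: CFSE(tet) = -0.4Δₜ = -0.4 × (4/9)(11240) = -1998 cm⁻¹.
OSPE = CFSE(oct) − CFSE(tet) = -6744 − (-1998) = -4746 cm⁻¹.

-4746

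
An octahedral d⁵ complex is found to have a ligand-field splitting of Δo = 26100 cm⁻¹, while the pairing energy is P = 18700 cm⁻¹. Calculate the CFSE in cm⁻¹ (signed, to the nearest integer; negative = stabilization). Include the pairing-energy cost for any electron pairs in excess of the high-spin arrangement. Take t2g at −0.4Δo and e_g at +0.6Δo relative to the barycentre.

Here Δo > P (26100 > 18700), so the low-spin state is favoured.
Filling d⁵ accordingly: t2g^5 e_g^0.
Orbital CFSE = -2.0Δo = -2.0 × 26100 = -52200 cm⁻¹.
Excess pairs vs high-spin: 2 − 0 = 2; pairing cost = +37400 cm⁻¹.
Net CFSE = -52200 + 37400 = -14800 cm⁻¹.

-14800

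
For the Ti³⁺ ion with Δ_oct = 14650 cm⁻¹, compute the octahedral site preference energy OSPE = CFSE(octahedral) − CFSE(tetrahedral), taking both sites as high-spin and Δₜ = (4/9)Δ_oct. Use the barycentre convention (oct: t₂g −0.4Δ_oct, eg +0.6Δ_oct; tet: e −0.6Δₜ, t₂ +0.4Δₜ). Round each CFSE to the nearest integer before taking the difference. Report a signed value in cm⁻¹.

Group 4 minus oxidation state +3 gives a d¹ configuration for Ti³⁺.
In an octahedral site d¹ (HS) is t₂g¹ eg⁰, giving CFSE(oct) = -0.4Δ_oct = -5860 cm⁻¹.
Tetrahedral: e¹ t₂⁰, CFSE = 1(−0.6) + 0(+0.4) = -0.6Δₜ = -0.6 × (4/9) × 14650 = -3907 cm⁻¹.
Subtracting, OSPE = -5860 − (-3907) = -1953 cm⁻¹.

-1953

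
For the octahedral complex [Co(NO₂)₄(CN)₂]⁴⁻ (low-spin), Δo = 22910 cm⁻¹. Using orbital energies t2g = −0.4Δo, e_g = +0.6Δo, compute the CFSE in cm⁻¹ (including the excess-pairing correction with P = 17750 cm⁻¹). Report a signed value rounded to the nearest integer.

-23488

Ligand charges: 4×(-1) from NO₂⁻ and 2×(-1) from CN⁻ sum to -6; with overall charge -4, Co is +2.
Co²⁺: group 9, so d-count = 9 − 2 = 7.
Electron filling gives t2g^6 e_g^1.
CFSE(orbital) = 6×(-0.4Δo) + 1×(0.6Δo) = -1.8Δo; with Δo = 22910 cm⁻¹ that is -41238 cm⁻¹.
High-spin d⁷ would be t2g^5 e_g^2 with 2 pairs; low-spin has 3, so 1 excess pair costs +1P = +17750 cm⁻¹.
Overall CFSE = -41238 + 17750 = -23488 cm⁻¹.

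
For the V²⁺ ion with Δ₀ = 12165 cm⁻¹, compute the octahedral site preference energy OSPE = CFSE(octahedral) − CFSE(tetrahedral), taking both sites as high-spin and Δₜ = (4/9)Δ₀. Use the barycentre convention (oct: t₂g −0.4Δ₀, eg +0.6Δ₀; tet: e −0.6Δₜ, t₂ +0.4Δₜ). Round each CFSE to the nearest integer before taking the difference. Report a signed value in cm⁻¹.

V sits in group 5; removing 2 electrons leaves V²⁺ with 5 − 2 = 3 d electrons.
In an octahedral site d³ (HS) is t2g^3 e_g^0, giving CFSE(oct) = -1.2Δ₀ = -14598 cm⁻¹.
Tetrahedral: e^2 t2^1, CFSE = 2(−0.6) + 1(+0.4) = -0.8Δₜ = -0.8 × (4/9) × 12165 = -4325 cm⁻¹.
OSPE = CFSE(oct) − CFSE(tet) = -14598 − (-4325) = -10273 cm⁻¹.

-10273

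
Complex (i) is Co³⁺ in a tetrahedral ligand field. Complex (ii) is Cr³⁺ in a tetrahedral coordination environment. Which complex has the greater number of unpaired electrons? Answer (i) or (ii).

(i): Co is in group 9, so Co³⁺ is d⁶ (9 − 3 = 6); Tetrahedral fields are weak (Δₜ ≈ 4/9 Δₒ), so electrons fill high-spin; e^3 t2^3 → 4 unpaired.
(ii): Cr³⁺: group 6, so d-count = 6 − 3 = 3; With tetrahedral geometry the complex is necessarily high-spin; e^2 t2^1 → 3 unpaired.
So (i) has more unpaired electrons.

(i)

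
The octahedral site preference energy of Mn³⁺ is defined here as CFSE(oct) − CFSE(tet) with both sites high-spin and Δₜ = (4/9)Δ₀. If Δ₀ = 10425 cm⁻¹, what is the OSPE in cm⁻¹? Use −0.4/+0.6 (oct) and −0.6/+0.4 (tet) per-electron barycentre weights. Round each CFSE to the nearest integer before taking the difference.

Mn is in group 7, so Mn³⁺ is d⁴ (7 − 3 = 4).
Octahedral high-spin t₂g³ eg¹: CFSE = -0.6 × 10425 = -6255 cm⁻¹.
Tetrahedral: e² t₂², CFSE = 2(−0.6) + 2(+0.4) = -0.4Δₜ = -0.4 × (4/9) × 10425 = -1853 cm⁻¹.
OSPE = -6255 − (-1853) = -4402 cm⁻¹.

-4402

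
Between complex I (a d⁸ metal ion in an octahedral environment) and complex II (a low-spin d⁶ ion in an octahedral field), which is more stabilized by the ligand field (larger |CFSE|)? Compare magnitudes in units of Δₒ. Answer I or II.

II

I: t₂g⁶ eg², CFSE = -1.2Δₒ.
II: t2g^6 e_g^0, CFSE = -2.4Δₒ.
So II has the larger |CFSE|.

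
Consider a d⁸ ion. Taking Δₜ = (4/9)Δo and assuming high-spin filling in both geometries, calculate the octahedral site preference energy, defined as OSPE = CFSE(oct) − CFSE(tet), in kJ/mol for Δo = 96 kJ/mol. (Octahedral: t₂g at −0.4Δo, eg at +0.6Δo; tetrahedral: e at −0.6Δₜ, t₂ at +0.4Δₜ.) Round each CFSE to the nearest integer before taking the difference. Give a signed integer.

-81

Octahedral (high-spin): t₂g⁶ eg², CFSE = 6(−0.4) + 2(+0.6) = -1.2Δo = -1.2 × 96 = -115 kJ/mol.
Tetrahedral: e⁴ t₂⁴, CFSE = 4(−0.6) + 4(+0.4) = -0.8Δₜ = -0.8 × (4/9) × 96 = -34 kJ/mol.
OSPE = -115 − (-34) = -81 kJ/mol.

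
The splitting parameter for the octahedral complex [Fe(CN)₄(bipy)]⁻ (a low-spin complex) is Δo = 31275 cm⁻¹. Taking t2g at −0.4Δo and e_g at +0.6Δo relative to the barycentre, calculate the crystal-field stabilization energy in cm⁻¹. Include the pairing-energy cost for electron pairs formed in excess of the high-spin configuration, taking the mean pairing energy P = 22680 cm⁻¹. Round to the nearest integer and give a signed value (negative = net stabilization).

-17190

Ligand charges: 4×(-1) from CN⁻ and 1×(+0) from bipy sum to -4; with overall charge -1, Fe is +3.
Fe³⁺: group 8, so d-count = 8 − 3 = 5.
Electron filling gives t2g^5 e_g^0.
CFSE(orbital) = 5×(-0.4Δo) + 0×(0.6Δo) = -2.0Δo; with Δo = 31275 cm⁻¹ that is -62550 cm⁻¹.
Relative to high-spin t2g^3 e_g^2 (0 paired), the low-spin configuration has 2 additional pairs, contributing +2 × 22680 = +45360 cm⁻¹.
Net CFSE = -62550 + 45360 = -17190 cm⁻¹.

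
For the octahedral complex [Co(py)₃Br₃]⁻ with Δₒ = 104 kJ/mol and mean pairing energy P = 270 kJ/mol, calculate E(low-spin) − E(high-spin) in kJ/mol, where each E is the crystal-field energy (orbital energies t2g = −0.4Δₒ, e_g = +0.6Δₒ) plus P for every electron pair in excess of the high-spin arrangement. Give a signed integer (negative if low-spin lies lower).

166

Ligand charges: 3×(+0) from py and 3×(-1) from Br⁻ sum to -3; with overall charge -1, Co is +2.
Co is in group 9, so Co²⁺ is d⁷ (9 − 2 = 7).
High-spin: t2g^5 e_g^2, CFSE = -0.8Δₒ = -83 kJ/mol.
Low-spin: t2g^6 e_g^1, orbital CFSE = -1.8Δₒ = -187 kJ/mol; plus 1 excess pair × P = +270 kJ/mol; total 83 kJ/mol.
The difference is 83 − (-83) = 166 kJ/mol, so high-spin lies lower.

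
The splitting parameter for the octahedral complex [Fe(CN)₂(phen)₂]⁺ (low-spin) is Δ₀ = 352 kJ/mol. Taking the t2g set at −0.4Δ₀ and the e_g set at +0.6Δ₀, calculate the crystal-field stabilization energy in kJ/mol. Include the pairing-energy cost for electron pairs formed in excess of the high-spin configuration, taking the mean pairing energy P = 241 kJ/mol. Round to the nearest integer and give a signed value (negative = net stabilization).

Ligand charges: 2×(-1) from CN⁻ and 2×(+0) from phen sum to -2; with overall charge +1, Fe is +3.
Fe sits in group 8; removing 3 electrons leaves Fe³⁺ with 8 − 3 = 5 d electrons.
Configuration: t2g^5 e_g^0.
CFSE(orbital) = 5×(-0.4Δ₀) + 0×(0.6Δ₀) = -2.0Δ₀; with Δ₀ = 352 kJ/mol that is -704 kJ/mol.
Relative to high-spin t2g^3 e_g^2 (0 paired), the low-spin configuration has 2 additional pairs, contributing +2 × 241 = +482 kJ/mol.
Net CFSE = -704 + 482 = -222 kJ/mol.

-222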